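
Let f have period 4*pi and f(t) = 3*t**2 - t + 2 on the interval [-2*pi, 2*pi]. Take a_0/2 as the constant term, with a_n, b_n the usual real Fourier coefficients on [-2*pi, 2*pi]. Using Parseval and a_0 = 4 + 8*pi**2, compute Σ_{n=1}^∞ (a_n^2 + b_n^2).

8*pi**2*(5 + 48*pi**2)/15

Parseval: a_0^2/2 + Σ_{n≥1} (a_n^2+b_n^2) = (1/(2*pi)) ∫_{-2*pi}^{2*pi} f(t)^2 dt = 8 + 104*pi**2/3 + 288*pi**4/5.
Subtract a_0^2/2 = 8*(1 + 2*pi**2)**2: Σ (a_n^2+b_n^2) = 8*pi**2*(5 + 48*pi**2)/15.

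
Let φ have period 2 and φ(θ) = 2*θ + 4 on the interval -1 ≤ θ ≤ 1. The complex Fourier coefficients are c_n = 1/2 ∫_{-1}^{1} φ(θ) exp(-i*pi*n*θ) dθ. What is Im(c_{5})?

-2/(5*pi)

Since φ is real-valued, Im(c_{5}) = -1/2 ∫_{-1}^{1} φ(θ) sin(5*pi*θ) dθ = -b_{5}/2.
Integrating by parts (boundary term plus one more integral), an antiderivative of (2*θ + 4) sin(5*pi*θ) is -2*θ*cos(5*pi*θ)/(5*pi) + 2*sin(5*pi*θ)/(25*pi**2) - 4*cos(5*pi*θ)/(5*pi); evaluating from -1 to 1: ∫_{-1}^{1} (2*θ + 4) sin(5*pi*θ) dθ = (6/(5*pi)) - (2/(5*pi)) = 4/(5*pi).
Hence Im(c_{5}) = (-1/2)·(4/(5*pi)) = -2/(5*pi).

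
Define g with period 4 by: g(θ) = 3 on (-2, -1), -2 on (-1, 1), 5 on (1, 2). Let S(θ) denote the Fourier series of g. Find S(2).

θ = 2 differs from θ = -2 by 1 full period(s), and the series is 4-periodic.
At θ = -2 the one-sided limits are g(-2^-) = 5 and g(-2^+) = 3.
By Dirichlet's theorem the series converges to their average, [(5) + (3)]/2 = 4.

4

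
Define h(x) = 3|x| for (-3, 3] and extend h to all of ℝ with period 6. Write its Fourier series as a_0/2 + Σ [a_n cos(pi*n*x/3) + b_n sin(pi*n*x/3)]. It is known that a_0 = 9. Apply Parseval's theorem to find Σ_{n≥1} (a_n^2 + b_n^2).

Parseval: a_0^2/2 + Σ_{n≥1} (a_n^2+b_n^2) = 1/3 ∫_{-3}^{3} h(x)^2 dx = 54.
Subtract a_0^2/2 = 81/2: Σ (a_n^2+b_n^2) = 27/2.

27/2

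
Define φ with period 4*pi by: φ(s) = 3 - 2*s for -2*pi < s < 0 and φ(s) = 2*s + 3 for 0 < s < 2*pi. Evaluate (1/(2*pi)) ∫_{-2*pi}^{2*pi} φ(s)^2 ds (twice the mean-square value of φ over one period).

(1/(2*pi)) ∫_{-2*pi}^{2*pi} φ(s)^2 ds = (1/(2*pi)) · (4*pi*(27 + 36*pi + 16*pi**2)/3) = 18 + 24*pi + 32*pi**2/3.

18 + 24*pi + 32*pi**2/3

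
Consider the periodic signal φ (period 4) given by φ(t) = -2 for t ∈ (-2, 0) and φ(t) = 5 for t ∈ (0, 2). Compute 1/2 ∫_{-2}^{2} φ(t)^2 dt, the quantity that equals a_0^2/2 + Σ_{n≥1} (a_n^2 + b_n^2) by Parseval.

29

1/2 ∫_{-2}^{2} φ(t)^2 dt = 1/2 · (58) = 29.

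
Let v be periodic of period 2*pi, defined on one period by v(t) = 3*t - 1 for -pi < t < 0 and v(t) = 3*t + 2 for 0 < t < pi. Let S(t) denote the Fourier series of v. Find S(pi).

t = pi differs from t = -pi by 1 full period(s), and the series is 2*pi-periodic.
At t = -pi the one-sided limits are v(-pi^-) = 2 + 3*pi and v(-pi^+) = -3*pi - 1.
By Dirichlet's theorem the series converges to their average, [(2 + 3*pi) + (-3*pi - 1)]/2 = 1/2.

1/2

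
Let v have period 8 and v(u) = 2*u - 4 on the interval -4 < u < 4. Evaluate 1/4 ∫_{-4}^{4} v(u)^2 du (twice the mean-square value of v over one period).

1/4 ∫_{-4}^{4} v(u)^2 du = 1/4 · (896/3) = 224/3.

224/3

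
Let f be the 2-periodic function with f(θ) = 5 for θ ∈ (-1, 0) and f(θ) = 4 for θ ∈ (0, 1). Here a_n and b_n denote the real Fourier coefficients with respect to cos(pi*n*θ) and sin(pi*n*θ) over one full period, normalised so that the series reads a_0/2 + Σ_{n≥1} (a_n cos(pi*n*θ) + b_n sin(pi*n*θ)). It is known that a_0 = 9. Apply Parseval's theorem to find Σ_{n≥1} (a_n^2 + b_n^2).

1/2

Parseval: a_0^2/2 + Σ_{n≥1} (a_n^2+b_n^2) = ∫_{-1}^{1} f(θ)^2 dθ = 41.
Subtract a_0^2/2 = 81/2: Σ (a_n^2+b_n^2) = 1/2.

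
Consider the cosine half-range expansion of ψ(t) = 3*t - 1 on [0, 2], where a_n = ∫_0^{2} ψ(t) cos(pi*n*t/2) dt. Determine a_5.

-24/(25*pi**2)

a_5 = ∫_0^{2} (3*t - 1) cos(5*pi*t/2) dt.
Integrating by parts (boundary term plus one more integral), an antiderivative of (3*t - 1) cos(5*pi*t/2) is 6*t*sin(5*pi*t/2)/(5*pi) - 2*sin(5*pi*t/2)/(5*pi) + 12*cos(5*pi*t/2)/(25*pi**2); evaluating from 0 to 2: ∫_{0}^{2} (3*t - 1) cos(5*pi*t/2) dt = (-12/(25*pi**2)) - (12/(25*pi**2)) = -24/(25*pi**2).
Hence a_5 = -24/(25*pi**2).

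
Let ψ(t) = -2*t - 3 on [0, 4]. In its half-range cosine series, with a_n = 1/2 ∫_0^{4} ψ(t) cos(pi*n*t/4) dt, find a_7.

32/(49*pi**2)

a_7 = 1/2 ∫_0^{4} (-2*t - 3) cos(7*pi*t/4) dt.
Integrating by parts (boundary term plus one more integral), an antiderivative of (-2*t - 3) cos(7*pi*t/4) is -8*t*sin(7*pi*t/4)/(7*pi) - 12*sin(7*pi*t/4)/(7*pi) - 32*cos(7*pi*t/4)/(49*pi**2); evaluating from 0 to 4: ∫_{0}^{4} (-2*t - 3) cos(7*pi*t/4) dt = (32/(49*pi**2)) - (-32/(49*pi**2)) = 64/(49*pi**2).
Hence a_7 = (1/2)·(64/(49*pi**2)) = 32/(49*pi**2).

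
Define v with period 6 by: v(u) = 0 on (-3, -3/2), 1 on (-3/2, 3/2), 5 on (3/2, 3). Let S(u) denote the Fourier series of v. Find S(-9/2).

3

u = -9/2 differs from u = 3/2 by -1 full period(s), and the series is 6-periodic.
At u = 3/2 the one-sided limits are v(3/2^-) = 1 and v(3/2^+) = 5.
By Dirichlet's theorem the series converges to their average, [(1) + (5)]/2 = 3.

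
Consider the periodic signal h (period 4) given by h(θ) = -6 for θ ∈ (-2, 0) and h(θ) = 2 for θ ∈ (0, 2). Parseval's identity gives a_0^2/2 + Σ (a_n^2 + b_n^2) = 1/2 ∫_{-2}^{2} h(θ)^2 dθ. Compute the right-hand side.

1/2 ∫_{-2}^{2} h(θ)^2 dθ = 1/2 · (80) = 40.

40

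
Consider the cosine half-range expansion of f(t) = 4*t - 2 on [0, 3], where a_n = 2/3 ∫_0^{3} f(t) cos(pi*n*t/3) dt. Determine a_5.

a_5 = 2/3 ∫_0^{3} (4*t - 2) cos(5*pi*t/3) dt.
Integrating by parts (boundary term plus one more integral), an antiderivative of (4*t - 2) cos(5*pi*t/3) is 12*t*sin(5*pi*t/3)/(5*pi) - 6*sin(5*pi*t/3)/(5*pi) + 36*cos(5*pi*t/3)/(25*pi**2); evaluating from 0 to 3: ∫_{0}^{3} (4*t - 2) cos(5*pi*t/3) dt = (-36/(25*pi**2)) - (36/(25*pi**2)) = -72/(25*pi**2).
Hence a_5 = (2/3)·(-72/(25*pi**2)) = -48/(25*pi**2).

-48/(25*pi**2)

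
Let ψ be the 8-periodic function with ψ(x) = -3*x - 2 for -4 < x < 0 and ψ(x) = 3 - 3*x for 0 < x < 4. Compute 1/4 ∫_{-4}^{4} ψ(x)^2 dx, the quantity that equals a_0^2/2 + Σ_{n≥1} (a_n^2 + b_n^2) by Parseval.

49

1/4 ∫_{-4}^{4} ψ(x)^2 dx = 1/4 · (196) = 49.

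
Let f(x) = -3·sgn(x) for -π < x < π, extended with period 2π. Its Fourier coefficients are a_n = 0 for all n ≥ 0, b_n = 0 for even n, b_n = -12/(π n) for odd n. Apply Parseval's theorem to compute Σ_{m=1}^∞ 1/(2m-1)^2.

pi**2/8

Parseval: Σ b_n^2 = (1/π) ∫_{-π}^{π} f(x)^2 dx = 18.
Only odd n contribute, with b_n^2 = 144/(π^2 n^2), so Σ_{m≥1} 1/(2m-1)^2 = π^2·(18)/144 = pi**2/8.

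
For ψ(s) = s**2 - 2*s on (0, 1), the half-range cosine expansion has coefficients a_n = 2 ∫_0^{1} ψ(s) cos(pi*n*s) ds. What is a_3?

4/(9*pi**2)

a_3 = 2 ∫_0^{1} (s**2 - 2*s) cos(3*pi*s) ds.
Integrating by parts twice (tabular method), an antiderivative of (s**2 - 2*s) cos(3*pi*s) is s**2*sin(3*pi*s)/(3*pi) - 2*s*sin(3*pi*s)/(3*pi) + 2*s*cos(3*pi*s)/(9*pi**2) - 2*sin(3*pi*s)/(27*pi**3) - 2*cos(3*pi*s)/(9*pi**2); evaluating from 0 to 1: ∫_{0}^{1} (s**2 - 2*s) cos(3*pi*s) ds = (0) - (-2/(9*pi**2)) = 2/(9*pi**2).
Hence a_3 = 2·(2/(9*pi**2)) = 4/(9*pi**2).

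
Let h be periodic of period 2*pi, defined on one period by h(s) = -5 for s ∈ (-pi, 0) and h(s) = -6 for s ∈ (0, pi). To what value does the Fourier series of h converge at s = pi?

-11/2

At s = pi the one-sided limits are h(pi^-) = -6 and h(pi^+) = -5.
By Dirichlet's theorem the series converges to their average, [(-6) + (-5)]/2 = -11/2.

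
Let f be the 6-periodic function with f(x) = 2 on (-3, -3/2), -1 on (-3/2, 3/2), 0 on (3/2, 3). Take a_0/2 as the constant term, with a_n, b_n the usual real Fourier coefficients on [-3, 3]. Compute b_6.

2/(3*pi)

b_6 = 1/3 ∫_{-3}^{3} f(x) sin(2*pi*x) dx.
Split the integral at the breakpoints.
Directly, an antiderivative of (2) sin(2*pi*x) is -cos(2*pi*x)/pi; evaluating from -3 to -3/2: ∫_{-3}^{-3/2} (2) sin(2*pi*x) dx = (1/pi) - (-1/pi) = 2/pi.
Directly, an antiderivative of (-1) sin(2*pi*x) is cos(2*pi*x)/(2*pi); evaluating from -3/2 to 3/2: ∫_{-3/2}^{3/2} (-1) sin(2*pi*x) dx = (-1/(2*pi)) - (-1/(2*pi)) = 0.
∫_{3/2}^{3} (0) sin(2*pi*x) dx = 0.
Summing the pieces and multiplying by (1/3) gives b_6 = 2/(3*pi).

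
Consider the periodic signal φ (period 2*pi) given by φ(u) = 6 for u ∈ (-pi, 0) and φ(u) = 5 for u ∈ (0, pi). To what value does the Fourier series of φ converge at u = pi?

At u = pi the one-sided limits are φ(pi^-) = 5 and φ(pi^+) = 6.
By Dirichlet's theorem the series converges to their average, [(5) + (6)]/2 = 11/2.

11/2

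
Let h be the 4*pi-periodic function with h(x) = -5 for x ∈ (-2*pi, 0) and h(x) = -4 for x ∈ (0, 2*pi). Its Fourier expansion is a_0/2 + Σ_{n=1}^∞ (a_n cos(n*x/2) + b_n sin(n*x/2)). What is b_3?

b_3 = (1/(2*pi)) ∫_{-2*pi}^{2*pi} h(x) sin(3*x/2) dx.
Split the integral at the breakpoints.
Directly, an antiderivative of (-5) sin(3*x/2) is 10*cos(3*x/2)/3; evaluating from -2*pi to 0: ∫_{-2*pi}^{0} (-5) sin(3*x/2) dx = (10/3) - (-10/3) = 20/3.
Directly, an antiderivative of (-4) sin(3*x/2) is 8*cos(3*x/2)/3; evaluating from 0 to 2*pi: ∫_{0}^{2*pi} (-4) sin(3*x/2) dx = (-8/3) - (8/3) = -16/3.
Summing the pieces and multiplying by (1/(2*pi)) gives b_3 = 2/(3*pi).

2/(3*pi)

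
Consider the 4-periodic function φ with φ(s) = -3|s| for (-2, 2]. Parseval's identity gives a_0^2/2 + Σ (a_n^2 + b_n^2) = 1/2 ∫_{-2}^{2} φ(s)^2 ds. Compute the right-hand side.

24

1/2 ∫_{-2}^{2} φ(s)^2 ds = 1/2 · (48) = 24.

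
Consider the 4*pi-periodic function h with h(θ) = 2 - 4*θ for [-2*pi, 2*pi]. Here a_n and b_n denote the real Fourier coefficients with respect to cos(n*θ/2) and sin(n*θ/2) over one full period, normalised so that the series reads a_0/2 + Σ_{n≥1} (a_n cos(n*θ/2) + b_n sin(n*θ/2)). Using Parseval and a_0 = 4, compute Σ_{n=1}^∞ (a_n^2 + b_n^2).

Parseval: a_0^2/2 + Σ_{n≥1} (a_n^2+b_n^2) = (1/(2*pi)) ∫_{-2*pi}^{2*pi} h(θ)^2 dθ = 8 + 128*pi**2/3.
Subtract a_0^2/2 = 8: Σ (a_n^2+b_n^2) = 128*pi**2/3.

128*pi**2/3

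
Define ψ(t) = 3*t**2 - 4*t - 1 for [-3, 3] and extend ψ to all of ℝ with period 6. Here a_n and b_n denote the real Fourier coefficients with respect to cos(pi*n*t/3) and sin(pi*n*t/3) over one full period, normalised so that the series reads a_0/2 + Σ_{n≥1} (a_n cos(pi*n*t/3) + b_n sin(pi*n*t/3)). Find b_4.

6/pi

b_4 = 1/3 ∫_{-3}^{3} ψ(t) sin(4*pi*t/3) dt.
Integrating by parts twice (tabular method), an antiderivative of (3*t**2 - 4*t - 1) sin(4*pi*t/3) is -9*t**2*cos(4*pi*t/3)/(4*pi) + 27*t*sin(4*pi*t/3)/(8*pi**2) + 3*t*cos(4*pi*t/3)/pi - 9*sin(4*pi*t/3)/(4*pi**2) + 81*cos(4*pi*t/3)/(32*pi**3) + 3*cos(4*pi*t/3)/(4*pi); evaluating from -3 to 3: ∫_{-3}^{3} (3*t**2 - 4*t - 1) sin(4*pi*t/3) dt = (3*(27 - 112*pi**2)/(32*pi**3)) - (3*(27 - 304*pi**2)/(32*pi**3)) = 18/pi.
Hence b_4 = (1/3)·(18/pi) = 6/pi.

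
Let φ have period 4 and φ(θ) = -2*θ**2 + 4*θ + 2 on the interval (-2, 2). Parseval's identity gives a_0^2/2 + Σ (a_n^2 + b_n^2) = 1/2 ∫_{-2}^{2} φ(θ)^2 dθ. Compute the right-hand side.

1/2 ∫_{-2}^{2} φ(θ)^2 dθ = 1/2 · (1648/15) = 824/15.

824/15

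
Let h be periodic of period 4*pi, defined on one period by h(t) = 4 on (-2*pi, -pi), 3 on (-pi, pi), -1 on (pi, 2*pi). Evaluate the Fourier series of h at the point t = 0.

h is continuous at t = 0 with value 3, so the series converges to 3 there.

3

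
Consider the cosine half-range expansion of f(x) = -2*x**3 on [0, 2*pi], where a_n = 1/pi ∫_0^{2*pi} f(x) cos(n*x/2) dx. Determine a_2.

a_2 = 1/pi ∫_0^{2*pi} (-2*x**3) cos(x) dx.
Integrating by parts three times (tabular method), an antiderivative of (-2*x**3) cos(x) is -2*x**3*sin(x) - 6*x**2*cos(x) + 12*x*sin(x) + 12*cos(x); evaluating from 0 to 2*pi: ∫_{0}^{2*pi} (-2*x**3) cos(x) dx = (12 - 24*pi**2) - (12) = -24*pi**2.
Hence a_2 = (1/pi)·(-24*pi**2) = -24*pi.

-24*pi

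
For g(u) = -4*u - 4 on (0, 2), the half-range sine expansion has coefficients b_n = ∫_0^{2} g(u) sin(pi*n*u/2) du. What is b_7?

b_7 = ∫_0^{2} (-4*u - 4) sin(7*pi*u/2) du.
Integrating by parts (boundary term plus one more integral), an antiderivative of (-4*u - 4) sin(7*pi*u/2) is 8*u*cos(7*pi*u/2)/(7*pi) - 16*sin(7*pi*u/2)/(49*pi**2) + 8*cos(7*pi*u/2)/(7*pi); evaluating from 0 to 2: ∫_{0}^{2} (-4*u - 4) sin(7*pi*u/2) du = (-24/(7*pi)) - (8/(7*pi)) = -32/(7*pi).
Hence b_7 = -32/(7*pi).

-32/(7*pi)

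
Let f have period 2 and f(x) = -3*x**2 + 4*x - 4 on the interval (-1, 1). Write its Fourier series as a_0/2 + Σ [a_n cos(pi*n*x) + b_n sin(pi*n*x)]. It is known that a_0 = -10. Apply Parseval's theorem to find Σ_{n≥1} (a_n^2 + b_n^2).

Parseval: a_0^2/2 + Σ_{n≥1} (a_n^2+b_n^2) = ∫_{-1}^{1} f(x)^2 dx = 934/15.
Subtract a_0^2/2 = 50: Σ (a_n^2+b_n^2) = 184/15.

184/15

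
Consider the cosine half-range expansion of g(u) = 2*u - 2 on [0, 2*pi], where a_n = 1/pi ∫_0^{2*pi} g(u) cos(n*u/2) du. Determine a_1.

-16/pi

a_1 = 1/pi ∫_0^{2*pi} (2*u - 2) cos(u/2) du.
Integrating by parts (boundary term plus one more integral), an antiderivative of (2*u - 2) cos(u/2) is 4*u*sin(u/2) - 4*sin(u/2) + 8*cos(u/2); evaluating from 0 to 2*pi: ∫_{0}^{2*pi} (2*u - 2) cos(u/2) du = (-8) - (8) = -16.
Hence a_1 = (1/pi)·(-16) = -16/pi.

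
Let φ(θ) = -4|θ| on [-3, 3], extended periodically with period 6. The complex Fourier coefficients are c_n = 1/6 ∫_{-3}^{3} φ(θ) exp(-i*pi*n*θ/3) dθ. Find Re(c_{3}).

8/(3*pi**2)

Since φ is real-valued, Re(c_{3}) = 1/6 ∫_{-3}^{3} φ(θ) cos(pi*θ) dθ = a_{3}/2.
φ is even and cos(pi*θ) is even, so the integrand is even: ∫_{-3}^{3} φ(θ) cos(pi*θ) dθ = 2∫_0^{3} φ(θ) cos(pi*θ) dθ.
Integrating by parts (boundary term plus one more integral), an antiderivative of (-4*θ) cos(pi*θ) is -4*θ*sin(pi*θ)/pi - 4*cos(pi*θ)/pi**2; evaluating from 0 to 3: ∫_{0}^{3} (-4*θ) cos(pi*θ) dθ = (4/pi**2) - (-4/pi**2) = 8/pi**2.
So ∫_{-3}^{3} φ(θ) cos(pi*θ) dθ = 16/pi**2.
Hence Re(c_{3}) = (1/6)·(16/pi**2) = 8/(3*pi**2).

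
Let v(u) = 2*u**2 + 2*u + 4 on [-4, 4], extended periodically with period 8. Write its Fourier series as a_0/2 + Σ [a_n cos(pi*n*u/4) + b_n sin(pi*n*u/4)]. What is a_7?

-128/(49*pi**2)

a_7 = 1/4 ∫_{-4}^{4} v(u) cos(7*pi*u/4) du.
Integrating by parts twice (tabular method), an antiderivative of (2*u**2 + 2*u + 4) cos(7*pi*u/4) is 8*u**2*sin(7*pi*u/4)/(7*pi) + 8*u*sin(7*pi*u/4)/(7*pi) + 64*u*cos(7*pi*u/4)/(49*pi**2) - 256*sin(7*pi*u/4)/(343*pi**3) + 16*sin(7*pi*u/4)/(7*pi) + 32*cos(7*pi*u/4)/(49*pi**2); evaluating from -4 to 4: ∫_{-4}^{4} (2*u**2 + 2*u + 4) cos(7*pi*u/4) du = (-288/(49*pi**2)) - (32/(7*pi**2)) = -512/(49*pi**2).
Hence a_7 = (1/4)·(-512/(49*pi**2)) = -128/(49*pi**2).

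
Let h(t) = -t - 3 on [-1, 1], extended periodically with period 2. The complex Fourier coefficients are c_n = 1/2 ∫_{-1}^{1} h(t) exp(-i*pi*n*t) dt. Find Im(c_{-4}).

Since h is real-valued, Im(c_{-4}) = -1/2 ∫_{-1}^{1} h(t) sin(-4*pi*t) dt = b_{4}/2.
Integrating by parts (boundary term plus one more integral), an antiderivative of (-t - 3) sin(-4*pi*t) is -t*cos(4*pi*t)/(4*pi) + sin(4*pi*t)/(16*pi**2) - 3*cos(4*pi*t)/(4*pi); evaluating from -1 to 1: ∫_{-1}^{1} (-t - 3) sin(-4*pi*t) dt = (-1/pi) - (-1/(2*pi)) = -1/(2*pi).
Hence Im(c_{-4}) = (-1/2)·(-1/(2*pi)) = 1/(4*pi).

1/(4*pi)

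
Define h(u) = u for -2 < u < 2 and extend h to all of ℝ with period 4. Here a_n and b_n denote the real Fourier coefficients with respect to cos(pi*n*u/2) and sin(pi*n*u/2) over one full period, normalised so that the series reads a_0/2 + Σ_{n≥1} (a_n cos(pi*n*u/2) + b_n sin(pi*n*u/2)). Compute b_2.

b_2 = 1/2 ∫_{-2}^{2} h(u) sin(pi*u) du.
h is odd and sin(pi*u) is odd, so the integrand is even and b_2 = ∫_0^{2} h(u) sin(pi*u) du.
Integrating by parts (boundary term plus one more integral), an antiderivative of (u) sin(pi*u) is -u*cos(pi*u)/pi + sin(pi*u)/pi**2; evaluating from 0 to 2: ∫_{0}^{2} (u) sin(pi*u) du = (-2/pi) - (0) = -2/pi.
Hence b_2 = -2/pi.

-2/pi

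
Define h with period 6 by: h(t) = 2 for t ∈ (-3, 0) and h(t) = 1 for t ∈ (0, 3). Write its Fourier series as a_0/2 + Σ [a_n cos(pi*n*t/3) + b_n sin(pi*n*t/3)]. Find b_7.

b_7 = 1/3 ∫_{-3}^{3} h(t) sin(7*pi*t/3) dt.
Split the integral at the breakpoints.
Directly, an antiderivative of (2) sin(7*pi*t/3) is -6*cos(7*pi*t/3)/(7*pi); evaluating from -3 to 0: ∫_{-3}^{0} (2) sin(7*pi*t/3) dt = (-6/(7*pi)) - (6/(7*pi)) = -12/(7*pi).
Directly, an antiderivative of (1) sin(7*pi*t/3) is -3*cos(7*pi*t/3)/(7*pi); evaluating from 0 to 3: ∫_{0}^{3} (1) sin(7*pi*t/3) dt = (3/(7*pi)) - (-3/(7*pi)) = 6/(7*pi).
Summing the pieces and multiplying by (1/3) gives b_7 = -2/(7*pi).

-2/(7*pi)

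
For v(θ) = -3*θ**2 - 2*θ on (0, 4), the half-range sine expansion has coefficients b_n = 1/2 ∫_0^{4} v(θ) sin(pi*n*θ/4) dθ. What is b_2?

56/pi

b_2 = 1/2 ∫_0^{4} (-3*θ**2 - 2*θ) sin(pi*θ/2) dθ.
Integrating by parts twice (tabular method), an antiderivative of (-3*θ**2 - 2*θ) sin(pi*θ/2) is 6*θ**2*cos(pi*θ/2)/pi - 24*θ*sin(pi*θ/2)/pi**2 + 4*θ*cos(pi*θ/2)/pi - 8*sin(pi*θ/2)/pi**2 - 48*cos(pi*θ/2)/pi**3; evaluating from 0 to 4: ∫_{0}^{4} (-3*θ**2 - 2*θ) sin(pi*θ/2) dθ = (-48/pi**3 + 112/pi) - (-48/pi**3) = 112/pi.
Hence b_2 = (1/2)·(112/pi) = 56/pi.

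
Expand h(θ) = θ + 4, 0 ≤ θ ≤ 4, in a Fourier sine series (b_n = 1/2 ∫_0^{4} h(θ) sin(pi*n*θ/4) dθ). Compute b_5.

24/(5*pi)

b_5 = 1/2 ∫_0^{4} (θ + 4) sin(5*pi*θ/4) dθ.
Integrating by parts (boundary term plus one more integral), an antiderivative of (θ + 4) sin(5*pi*θ/4) is -4*θ*cos(5*pi*θ/4)/(5*pi) + 16*sin(5*pi*θ/4)/(25*pi**2) - 16*cos(5*pi*θ/4)/(5*pi); evaluating from 0 to 4: ∫_{0}^{4} (θ + 4) sin(5*pi*θ/4) dθ = (32/(5*pi)) - (-16/(5*pi)) = 48/(5*pi).
Hence b_5 = (1/2)·(48/(5*pi)) = 24/(5*pi).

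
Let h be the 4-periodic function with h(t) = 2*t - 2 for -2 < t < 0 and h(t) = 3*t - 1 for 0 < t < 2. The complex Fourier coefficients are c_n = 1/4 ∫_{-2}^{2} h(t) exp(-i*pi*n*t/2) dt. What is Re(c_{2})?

0

Since h is real-valued, Re(c_{2}) = 1/4 ∫_{-2}^{2} h(t) cos(pi*t) dt = a_{2}/2.
Split the integral at the breakpoints.
Integrating by parts (boundary term plus one more integral), an antiderivative of (2*t - 2) cos(pi*t) is 2*t*sin(pi*t)/pi - 2*sin(pi*t)/pi + 2*cos(pi*t)/pi**2; evaluating from -2 to 0: ∫_{-2}^{0} (2*t - 2) cos(pi*t) dt = (2/pi**2) - (2/pi**2) = 0.
Integrating by parts (boundary term plus one more integral), an antiderivative of (3*t - 1) cos(pi*t) is 3*t*sin(pi*t)/pi - sin(pi*t)/pi + 3*cos(pi*t)/pi**2; evaluating from 0 to 2: ∫_{0}^{2} (3*t - 1) cos(pi*t) dt = (3/pi**2) - (3/pi**2) = 0.
So ∫_{-2}^{2} h(t) cos(pi*t) dt = 0.
Hence Re(c_{2}) = (1/4)·(0) = 0.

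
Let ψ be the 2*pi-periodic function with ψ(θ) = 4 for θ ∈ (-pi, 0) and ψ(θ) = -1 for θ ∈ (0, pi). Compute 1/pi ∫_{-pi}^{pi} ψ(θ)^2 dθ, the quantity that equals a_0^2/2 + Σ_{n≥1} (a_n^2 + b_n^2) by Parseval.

17

1/pi ∫_{-pi}^{pi} ψ(θ)^2 dθ = 1/pi · (17*pi) = 17.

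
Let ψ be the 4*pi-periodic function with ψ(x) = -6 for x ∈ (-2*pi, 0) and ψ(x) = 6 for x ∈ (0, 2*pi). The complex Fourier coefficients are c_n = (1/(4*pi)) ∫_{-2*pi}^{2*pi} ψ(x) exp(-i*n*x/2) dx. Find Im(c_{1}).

-12/pi

Since ψ is real-valued, Im(c_{1}) = -(1/(4*pi)) ∫_{-2*pi}^{2*pi} ψ(x) sin(x/2) dx = -b_{1}/2.
ψ is odd and sin(x/2) is odd, so the integrand is even: ∫_{-2*pi}^{2*pi} ψ(x) sin(x/2) dx = 2∫_0^{2*pi} ψ(x) sin(x/2) dx.
Directly, an antiderivative of (6) sin(x/2) is -12*cos(x/2); evaluating from 0 to 2*pi: ∫_{0}^{2*pi} (6) sin(x/2) dx = (12) - (-12) = 24.
So ∫_{-2*pi}^{2*pi} ψ(x) sin(x/2) dx = 48.
Hence Im(c_{1}) = (-1/(4*pi))·(48) = -12/pi.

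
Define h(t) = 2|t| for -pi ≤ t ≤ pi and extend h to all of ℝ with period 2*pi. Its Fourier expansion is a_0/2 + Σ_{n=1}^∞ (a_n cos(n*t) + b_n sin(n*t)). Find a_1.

a_1 = 1/pi ∫_{-pi}^{pi} h(t) cos(t) dt.
h is even and cos(t) is even, so the integrand is even and a_1 = 2/pi ∫_0^{pi} h(t) cos(t) dt.
Integrating by parts (boundary term plus one more integral), an antiderivative of (2*t) cos(t) is 2*t*sin(t) + 2*cos(t); evaluating from 0 to pi: ∫_{0}^{pi} (2*t) cos(t) dt = (-2) - (2) = -4.
Hence a_1 = (2/pi)·(-4) = -8/pi.

-8/pi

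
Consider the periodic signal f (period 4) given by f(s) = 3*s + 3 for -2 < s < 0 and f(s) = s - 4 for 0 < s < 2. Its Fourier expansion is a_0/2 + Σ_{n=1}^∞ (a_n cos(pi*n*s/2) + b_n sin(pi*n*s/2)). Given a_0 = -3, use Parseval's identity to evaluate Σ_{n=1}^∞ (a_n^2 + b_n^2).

47/6

Parseval: a_0^2/2 + Σ_{n≥1} (a_n^2+b_n^2) = 1/2 ∫_{-2}^{2} f(s)^2 ds = 37/3.
Subtract a_0^2/2 = 9/2: Σ (a_n^2+b_n^2) = 47/6.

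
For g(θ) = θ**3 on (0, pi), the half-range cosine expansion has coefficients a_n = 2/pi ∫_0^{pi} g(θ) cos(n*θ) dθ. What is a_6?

pi/6

a_6 = 2/pi ∫_0^{pi} (θ**3) cos(6*θ) dθ.
Integrating by parts three times (tabular method), an antiderivative of (θ**3) cos(6*θ) is θ**3*sin(6*θ)/6 + θ**2*cos(6*θ)/12 - θ*sin(6*θ)/36 - cos(6*θ)/216; evaluating from 0 to pi: ∫_{0}^{pi} (θ**3) cos(6*θ) dθ = (-1/216 + pi**2/12) - (-1/216) = pi**2/12.
Hence a_6 = (2/pi)·(pi**2/12) = pi/6.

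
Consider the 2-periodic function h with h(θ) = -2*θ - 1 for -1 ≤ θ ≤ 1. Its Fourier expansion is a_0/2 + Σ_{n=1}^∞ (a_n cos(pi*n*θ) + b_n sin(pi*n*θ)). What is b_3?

b_3 = ∫_{-1}^{1} h(θ) sin(3*pi*θ) dθ.
Integrating by parts (boundary term plus one more integral), an antiderivative of (-2*θ - 1) sin(3*pi*θ) is 2*θ*cos(3*pi*θ)/(3*pi) - 2*sin(3*pi*θ)/(9*pi**2) + cos(3*pi*θ)/(3*pi); evaluating from -1 to 1: ∫_{-1}^{1} (-2*θ - 1) sin(3*pi*θ) dθ = (-1/pi) - (1/(3*pi)) = -4/(3*pi).
Hence b_3 = -4/(3*pi).

-4/(3*pi)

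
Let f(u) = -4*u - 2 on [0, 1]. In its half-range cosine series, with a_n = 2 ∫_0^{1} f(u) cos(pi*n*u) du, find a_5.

16/(25*pi**2)

a_5 = 2 ∫_0^{1} (-4*u - 2) cos(5*pi*u) du.
Integrating by parts (boundary term plus one more integral), an antiderivative of (-4*u - 2) cos(5*pi*u) is -4*u*sin(5*pi*u)/(5*pi) - 2*sin(5*pi*u)/(5*pi) - 4*cos(5*pi*u)/(25*pi**2); evaluating from 0 to 1: ∫_{0}^{1} (-4*u - 2) cos(5*pi*u) du = (4/(25*pi**2)) - (-4/(25*pi**2)) = 8/(25*pi**2).
Hence a_5 = 2·(8/(25*pi**2)) = 16/(25*pi**2).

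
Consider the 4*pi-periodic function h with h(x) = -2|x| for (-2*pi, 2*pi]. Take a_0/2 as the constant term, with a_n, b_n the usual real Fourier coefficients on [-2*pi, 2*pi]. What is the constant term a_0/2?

a_0 = (1/(2*pi)) ∫_{-2*pi}^{2*pi} h(x) dx = (1/(2*pi)) · (-8*pi**2) = -4*pi.
So the constant term a_0/2 = -2*pi.

-2*pi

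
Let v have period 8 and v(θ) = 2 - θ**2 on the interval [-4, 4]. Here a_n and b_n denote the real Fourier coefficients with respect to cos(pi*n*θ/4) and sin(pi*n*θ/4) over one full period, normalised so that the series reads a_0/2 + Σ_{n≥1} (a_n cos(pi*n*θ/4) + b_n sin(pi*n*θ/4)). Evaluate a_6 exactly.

-16/(9*pi**2)

a_6 = 1/4 ∫_{-4}^{4} v(θ) cos(3*pi*θ/2) dθ.
v is even and cos(3*pi*θ/2) is even, so the integrand is even and a_6 = 1/2 ∫_0^{4} v(θ) cos(3*pi*θ/2) dθ.
Integrating by parts twice (tabular method), an antiderivative of (2 - θ**2) cos(3*pi*θ/2) is -2*θ**2*sin(3*pi*θ/2)/(3*pi) - 8*θ*cos(3*pi*θ/2)/(9*pi**2) + 16*sin(3*pi*θ/2)/(27*pi**3) + 4*sin(3*pi*θ/2)/(3*pi); evaluating from 0 to 4: ∫_{0}^{4} (2 - θ**2) cos(3*pi*θ/2) dθ = (-32/(9*pi**2)) - (0) = -32/(9*pi**2).
Hence a_6 = (1/2)·(-32/(9*pi**2)) = -16/(9*pi**2).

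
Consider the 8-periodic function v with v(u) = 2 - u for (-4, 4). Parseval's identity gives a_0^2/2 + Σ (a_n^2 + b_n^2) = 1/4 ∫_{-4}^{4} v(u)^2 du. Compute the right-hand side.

1/4 ∫_{-4}^{4} v(u)^2 du = 1/4 · (224/3) = 56/3.

56/3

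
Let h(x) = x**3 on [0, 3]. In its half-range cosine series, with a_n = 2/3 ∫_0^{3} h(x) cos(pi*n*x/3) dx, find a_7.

a_7 = 2/3 ∫_0^{3} (x**3) cos(7*pi*x/3) dx.
Integrating by parts three times (tabular method), an antiderivative of (x**3) cos(7*pi*x/3) is 3*x**3*sin(7*pi*x/3)/(7*pi) + 27*x**2*cos(7*pi*x/3)/(49*pi**2) - 162*x*sin(7*pi*x/3)/(343*pi**3) - 486*cos(7*pi*x/3)/(2401*pi**4); evaluating from 0 to 3: ∫_{0}^{3} (x**3) cos(7*pi*x/3) dx = (243*(2 - 49*pi**2)/(2401*pi**4)) - (-486/(2401*pi**4)) = 243*(4 - 49*pi**2)/(2401*pi**4).
Hence a_7 = (2/3)·(243*(4 - 49*pi**2)/(2401*pi**4)) = 162*(4 - 49*pi**2)/(2401*pi**4).

162*(4 - 49*pi**2)/(2401*pi**4)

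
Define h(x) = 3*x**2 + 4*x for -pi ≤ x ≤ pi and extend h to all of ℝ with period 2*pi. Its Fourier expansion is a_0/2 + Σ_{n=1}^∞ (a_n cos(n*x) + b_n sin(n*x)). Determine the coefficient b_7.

8/7

b_7 = 1/pi ∫_{-pi}^{pi} h(x) sin(7*x) dx.
Integrating by parts twice (tabular method), an antiderivative of (3*x**2 + 4*x) sin(7*x) is -3*x**2*cos(7*x)/7 + 6*x*sin(7*x)/49 - 4*x*cos(7*x)/7 + 4*sin(7*x)/49 + 6*cos(7*x)/343; evaluating from -pi to pi: ∫_{-pi}^{pi} (3*x**2 + 4*x) sin(7*x) dx = (-6/343 + 4*pi/7 + 3*pi**2/7) - (-4*pi/7 - 6/343 + 3*pi**2/7) = 8*pi/7.
Hence b_7 = (1/pi)·(8*pi/7) = 8/7.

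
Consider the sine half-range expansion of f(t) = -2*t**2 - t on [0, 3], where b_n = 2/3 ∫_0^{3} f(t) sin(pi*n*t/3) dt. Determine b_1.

b_1 = 2/3 ∫_0^{3} (-2*t**2 - t) sin(pi*t/3) dt.
Integrating by parts twice (tabular method), an antiderivative of (-2*t**2 - t) sin(pi*t/3) is 6*t**2*cos(pi*t/3)/pi - 36*t*sin(pi*t/3)/pi**2 + 3*t*cos(pi*t/3)/pi - 9*sin(pi*t/3)/pi**2 - 108*cos(pi*t/3)/pi**3; evaluating from 0 to 3: ∫_{0}^{3} (-2*t**2 - t) sin(pi*t/3) dt = (-63/pi + 108/pi**3) - (-108/pi**3) = -63/pi + 216/pi**3.
Hence b_1 = (2/3)·(-63/pi + 216/pi**3) = -42/pi + 144/pi**3.

-42/pi + 144/pi**3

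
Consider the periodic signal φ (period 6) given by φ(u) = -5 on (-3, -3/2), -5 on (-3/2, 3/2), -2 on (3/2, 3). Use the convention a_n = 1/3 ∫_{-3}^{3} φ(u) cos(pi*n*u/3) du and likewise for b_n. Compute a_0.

a_0 = 1/3 ∫_{-3}^{3} φ(u) du = 1/3 · (-51/2) = -17/2.

-17/2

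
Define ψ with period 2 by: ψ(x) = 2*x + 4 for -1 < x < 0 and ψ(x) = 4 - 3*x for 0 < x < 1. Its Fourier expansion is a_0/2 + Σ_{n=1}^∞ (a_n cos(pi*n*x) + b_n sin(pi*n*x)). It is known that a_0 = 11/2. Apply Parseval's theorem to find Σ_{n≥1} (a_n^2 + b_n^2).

29/24

Parseval: a_0^2/2 + Σ_{n≥1} (a_n^2+b_n^2) = ∫_{-1}^{1} ψ(x)^2 dx = 49/3.
Subtract a_0^2/2 = 121/8: Σ (a_n^2+b_n^2) = 29/24.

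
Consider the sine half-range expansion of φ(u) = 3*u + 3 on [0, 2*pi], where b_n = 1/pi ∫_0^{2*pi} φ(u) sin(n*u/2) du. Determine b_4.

b_4 = 1/pi ∫_0^{2*pi} (3*u + 3) sin(2*u) du.
Integrating by parts (boundary term plus one more integral), an antiderivative of (3*u + 3) sin(2*u) is -3*u*cos(2*u)/2 + 3*sin(2*u)/4 - 3*cos(2*u)/2; evaluating from 0 to 2*pi: ∫_{0}^{2*pi} (3*u + 3) sin(2*u) du = (-3*pi - 3/2) - (-3/2) = -3*pi.
Hence b_4 = (1/pi)·(-3*pi) = -3.

-3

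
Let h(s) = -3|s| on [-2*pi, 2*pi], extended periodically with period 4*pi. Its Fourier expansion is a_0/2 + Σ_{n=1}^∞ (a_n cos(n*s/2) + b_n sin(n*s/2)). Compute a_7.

24/(49*pi)

a_7 = (1/(2*pi)) ∫_{-2*pi}^{2*pi} h(s) cos(7*s/2) ds.
h is even and cos(7*s/2) is even, so the integrand is even and a_7 = 1/pi ∫_0^{2*pi} h(s) cos(7*s/2) ds.
Integrating by parts (boundary term plus one more integral), an antiderivative of (-3*s) cos(7*s/2) is -6*s*sin(7*s/2)/7 - 12*cos(7*s/2)/49; evaluating from 0 to 2*pi: ∫_{0}^{2*pi} (-3*s) cos(7*s/2) ds = (12/49) - (-12/49) = 24/49.
Hence a_7 = (1/pi)·(24/49) = 24/(49*pi).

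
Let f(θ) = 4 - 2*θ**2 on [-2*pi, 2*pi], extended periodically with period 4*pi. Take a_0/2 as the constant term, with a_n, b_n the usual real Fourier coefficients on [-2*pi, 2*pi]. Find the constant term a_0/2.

4 - 8*pi**2/3

a_0 = (1/(2*pi)) ∫_{-2*pi}^{2*pi} f(θ) dθ = (1/(2*pi)) · (-32*pi**3/3 + 16*pi) = 8 - 16*pi**2/3.
So the constant term a_0/2 = 4 - 8*pi**2/3.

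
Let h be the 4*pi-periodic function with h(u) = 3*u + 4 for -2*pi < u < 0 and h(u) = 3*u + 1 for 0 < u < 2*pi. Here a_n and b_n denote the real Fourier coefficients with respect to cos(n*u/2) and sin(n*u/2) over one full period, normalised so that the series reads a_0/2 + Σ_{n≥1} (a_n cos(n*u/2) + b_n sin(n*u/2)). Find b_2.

-6

b_2 = (1/(2*pi)) ∫_{-2*pi}^{2*pi} h(u) sin(u) du.
Split the integral at the breakpoints.
Integrating by parts (boundary term plus one more integral), an antiderivative of (3*u + 4) sin(u) is -3*u*cos(u) + 3*sin(u) - 4*cos(u); evaluating from -2*pi to 0: ∫_{-2*pi}^{0} (3*u + 4) sin(u) du = (-4) - (-4 + 6*pi) = -6*pi.
Integrating by parts (boundary term plus one more integral), an antiderivative of (3*u + 1) sin(u) is -3*u*cos(u) + 3*sin(u) - cos(u); evaluating from 0 to 2*pi: ∫_{0}^{2*pi} (3*u + 1) sin(u) du = (-6*pi - 1) - (-1) = -6*pi.
Summing the pieces and multiplying by (1/(2*pi)) gives b_2 = -6.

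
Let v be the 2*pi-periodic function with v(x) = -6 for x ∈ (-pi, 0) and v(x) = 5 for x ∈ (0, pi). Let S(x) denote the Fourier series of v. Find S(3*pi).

-1/2

x = 3*pi differs from x = pi by 1 full period(s), and the series is 2*pi-periodic.
At x = pi the one-sided limits are v(pi^-) = 5 and v(pi^+) = -6.
By Dirichlet's theorem the series converges to their average, [(5) + (-6)]/2 = -1/2.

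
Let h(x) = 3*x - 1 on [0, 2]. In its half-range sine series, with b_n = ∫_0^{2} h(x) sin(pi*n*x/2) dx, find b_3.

8/(3*pi)

b_3 = ∫_0^{2} (3*x - 1) sin(3*pi*x/2) dx.
Integrating by parts (boundary term plus one more integral), an antiderivative of (3*x - 1) sin(3*pi*x/2) is -2*x*cos(3*pi*x/2)/pi + 4*sin(3*pi*x/2)/(3*pi**2) + 2*cos(3*pi*x/2)/(3*pi); evaluating from 0 to 2: ∫_{0}^{2} (3*x - 1) sin(3*pi*x/2) dx = (10/(3*pi)) - (2/(3*pi)) = 8/(3*pi).
Hence b_3 = 8/(3*pi).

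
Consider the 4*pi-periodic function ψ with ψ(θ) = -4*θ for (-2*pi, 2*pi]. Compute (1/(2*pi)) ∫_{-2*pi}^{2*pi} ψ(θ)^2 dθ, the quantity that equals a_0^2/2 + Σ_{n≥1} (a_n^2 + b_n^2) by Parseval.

128*pi**2/3

(1/(2*pi)) ∫_{-2*pi}^{2*pi} ψ(θ)^2 dθ = (1/(2*pi)) · (256*pi**3/3) = 128*pi**2/3.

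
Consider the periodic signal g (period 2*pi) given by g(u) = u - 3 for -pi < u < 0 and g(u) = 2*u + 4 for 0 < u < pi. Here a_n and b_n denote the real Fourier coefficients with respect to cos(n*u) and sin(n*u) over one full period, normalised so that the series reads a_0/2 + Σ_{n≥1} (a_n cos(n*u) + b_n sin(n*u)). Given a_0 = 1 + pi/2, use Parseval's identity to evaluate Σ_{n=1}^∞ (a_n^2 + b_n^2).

37*pi**2/24 + 49/2 + 21*pi/2

Parseval: a_0^2/2 + Σ_{n≥1} (a_n^2+b_n^2) = 1/pi ∫_{-pi}^{pi} g(u)^2 du = 5*pi**2/3 + 25 + 11*pi.
Subtract a_0^2/2 = (2 + pi)**2/8: Σ (a_n^2+b_n^2) = 37*pi**2/24 + 49/2 + 21*pi/2.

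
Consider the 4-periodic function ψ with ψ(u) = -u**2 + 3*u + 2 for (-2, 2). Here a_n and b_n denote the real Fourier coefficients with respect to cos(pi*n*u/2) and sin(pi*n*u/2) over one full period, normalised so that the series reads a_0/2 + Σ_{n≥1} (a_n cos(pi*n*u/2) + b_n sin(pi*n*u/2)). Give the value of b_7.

12/(7*pi)

b_7 = 1/2 ∫_{-2}^{2} ψ(u) sin(7*pi*u/2) du.
Integrating by parts twice (tabular method), an antiderivative of (-u**2 + 3*u + 2) sin(7*pi*u/2) is 2*u**2*cos(7*pi*u/2)/(7*pi) - 8*u*sin(7*pi*u/2)/(49*pi**2) - 6*u*cos(7*pi*u/2)/(7*pi) + 12*sin(7*pi*u/2)/(49*pi**2) - 4*cos(7*pi*u/2)/(7*pi) - 16*cos(7*pi*u/2)/(343*pi**3); evaluating from -2 to 2: ∫_{-2}^{2} (-u**2 + 3*u + 2) sin(7*pi*u/2) du = (8*(2 + 49*pi**2)/(343*pi**3)) - (16*(1 - 49*pi**2)/(343*pi**3)) = 24/(7*pi).
Hence b_7 = (1/2)·(24/(7*pi)) = 12/(7*pi).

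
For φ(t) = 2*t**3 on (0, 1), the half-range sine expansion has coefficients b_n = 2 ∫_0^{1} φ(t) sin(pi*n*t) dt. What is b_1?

-24/pi**3 + 4/pi

b_1 = 2 ∫_0^{1} (2*t**3) sin(pi*t) dt.
Integrating by parts three times (tabular method), an antiderivative of (2*t**3) sin(pi*t) is -2*t**3*cos(pi*t)/pi + 6*t**2*sin(pi*t)/pi**2 + 12*t*cos(pi*t)/pi**3 - 12*sin(pi*t)/pi**4; evaluating from 0 to 1: ∫_{0}^{1} (2*t**3) sin(pi*t) dt = (-12/pi**3 + 2/pi) - (0) = -12/pi**3 + 2/pi.
Hence b_1 = 2·(-12/pi**3 + 2/pi) = -24/pi**3 + 4/pi.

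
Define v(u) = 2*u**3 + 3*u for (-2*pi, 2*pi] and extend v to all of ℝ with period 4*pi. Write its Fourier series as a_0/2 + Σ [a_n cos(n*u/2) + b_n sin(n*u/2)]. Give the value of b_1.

b_1 = (1/(2*pi)) ∫_{-2*pi}^{2*pi} v(u) sin(u/2) du.
v is odd and sin(u/2) is odd, so the integrand is even and b_1 = 1/pi ∫_0^{2*pi} v(u) sin(u/2) du.
Integrating by parts three times (tabular method), an antiderivative of (2*u**3 + 3*u) sin(u/2) is -4*u**3*cos(u/2) + 24*u**2*sin(u/2) + 90*u*cos(u/2) - 180*sin(u/2); evaluating from 0 to 2*pi: ∫_{0}^{2*pi} (2*u**3 + 3*u) sin(u/2) du = (-180*pi + 32*pi**3) - (0) = -180*pi + 32*pi**3.
Hence b_1 = (1/pi)·(-180*pi + 32*pi**3) = -180 + 32*pi**2.

-180 + 32*pi**2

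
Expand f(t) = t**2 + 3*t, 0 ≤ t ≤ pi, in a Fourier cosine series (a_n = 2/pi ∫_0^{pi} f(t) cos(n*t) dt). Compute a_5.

4*(-pi - 3)/(25*pi)

a_5 = 2/pi ∫_0^{pi} (t**2 + 3*t) cos(5*t) dt.
Integrating by parts twice (tabular method), an antiderivative of (t**2 + 3*t) cos(5*t) is t**2*sin(5*t)/5 + 3*t*sin(5*t)/5 + 2*t*cos(5*t)/25 - 2*sin(5*t)/125 + 3*cos(5*t)/25; evaluating from 0 to pi: ∫_{0}^{pi} (t**2 + 3*t) cos(5*t) dt = (-2*pi/25 - 3/25) - (3/25) = -2*pi/25 - 6/25.
Hence a_5 = (2/pi)·(-2*pi/25 - 6/25) = 4*(-pi - 3)/(25*pi).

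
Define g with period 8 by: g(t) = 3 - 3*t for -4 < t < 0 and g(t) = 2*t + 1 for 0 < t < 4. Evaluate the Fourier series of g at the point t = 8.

2

t = 8 differs from t = 0 by 1 full period(s), and the series is 8-periodic.
At t = 0 the one-sided limits are g(0^-) = 3 and g(0^+) = 1.
By Dirichlet's theorem the series converges to their average, [(3) + (1)]/2 = 2.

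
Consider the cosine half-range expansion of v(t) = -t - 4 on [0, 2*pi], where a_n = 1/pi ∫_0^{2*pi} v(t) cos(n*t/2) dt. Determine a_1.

8/pi

a_1 = 1/pi ∫_0^{2*pi} (-t - 4) cos(t/2) dt.
Integrating by parts (boundary term plus one more integral), an antiderivative of (-t - 4) cos(t/2) is -2*t*sin(t/2) - 8*sin(t/2) - 4*cos(t/2); evaluating from 0 to 2*pi: ∫_{0}^{2*pi} (-t - 4) cos(t/2) dt = (4) - (-4) = 8.
Hence a_1 = (1/pi)·(8) = 8/pi.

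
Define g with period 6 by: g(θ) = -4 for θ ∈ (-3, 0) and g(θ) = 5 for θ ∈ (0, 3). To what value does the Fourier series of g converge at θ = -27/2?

θ = -27/2 differs from θ = -3/2 by -2 full period(s), and the series is 6-periodic.
g is continuous at θ = -3/2 with value -4, so the series converges to -4 there.

-4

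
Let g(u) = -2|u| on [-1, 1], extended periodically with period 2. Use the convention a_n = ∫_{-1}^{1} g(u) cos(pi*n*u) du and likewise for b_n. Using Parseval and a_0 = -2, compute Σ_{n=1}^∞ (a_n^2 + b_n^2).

2/3

Parseval: a_0^2/2 + Σ_{n≥1} (a_n^2+b_n^2) = ∫_{-1}^{1} g(u)^2 du = 8/3.
Subtract a_0^2/2 = 2: Σ (a_n^2+b_n^2) = 2/3.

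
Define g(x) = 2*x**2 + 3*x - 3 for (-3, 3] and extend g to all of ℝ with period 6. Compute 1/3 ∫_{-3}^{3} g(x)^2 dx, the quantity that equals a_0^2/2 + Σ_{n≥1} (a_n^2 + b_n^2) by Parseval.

648/5

1/3 ∫_{-3}^{3} g(x)^2 dx = 1/3 · (1944/5) = 648/5.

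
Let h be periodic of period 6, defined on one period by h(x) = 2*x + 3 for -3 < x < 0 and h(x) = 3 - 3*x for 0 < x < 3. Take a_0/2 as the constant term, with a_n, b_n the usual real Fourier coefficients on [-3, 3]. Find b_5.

-3/(5*pi)

b_5 = 1/3 ∫_{-3}^{3} h(x) sin(5*pi*x/3) dx.
Split the integral at the breakpoints.
Integrating by parts (boundary term plus one more integral), an antiderivative of (2*x + 3) sin(5*pi*x/3) is -6*x*cos(5*pi*x/3)/(5*pi) + 18*sin(5*pi*x/3)/(25*pi**2) - 9*cos(5*pi*x/3)/(5*pi); evaluating from -3 to 0: ∫_{-3}^{0} (2*x + 3) sin(5*pi*x/3) dx = (-9/(5*pi)) - (-9/(5*pi)) = 0.
Integrating by parts (boundary term plus one more integral), an antiderivative of (3 - 3*x) sin(5*pi*x/3) is 9*x*cos(5*pi*x/3)/(5*pi) - 27*sin(5*pi*x/3)/(25*pi**2) - 9*cos(5*pi*x/3)/(5*pi); evaluating from 0 to 3: ∫_{0}^{3} (3 - 3*x) sin(5*pi*x/3) dx = (-18/(5*pi)) - (-9/(5*pi)) = -9/(5*pi).
Summing the pieces and multiplying by (1/3) gives b_5 = -3/(5*pi).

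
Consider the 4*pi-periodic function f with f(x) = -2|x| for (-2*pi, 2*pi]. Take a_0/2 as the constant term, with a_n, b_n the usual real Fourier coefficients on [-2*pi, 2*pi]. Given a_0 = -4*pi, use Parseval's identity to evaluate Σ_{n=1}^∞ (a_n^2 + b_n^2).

8*pi**2/3

Parseval: a_0^2/2 + Σ_{n≥1} (a_n^2+b_n^2) = (1/(2*pi)) ∫_{-2*pi}^{2*pi} f(x)^2 dx = 32*pi**2/3.
Subtract a_0^2/2 = 8*pi**2: Σ (a_n^2+b_n^2) = 8*pi**2/3.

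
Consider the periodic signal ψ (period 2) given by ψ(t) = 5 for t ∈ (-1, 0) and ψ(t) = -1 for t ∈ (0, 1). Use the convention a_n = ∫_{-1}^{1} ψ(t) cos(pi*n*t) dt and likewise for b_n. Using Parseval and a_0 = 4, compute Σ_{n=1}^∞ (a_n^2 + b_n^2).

18

Parseval: a_0^2/2 + Σ_{n≥1} (a_n^2+b_n^2) = ∫_{-1}^{1} ψ(t)^2 dt = 26.
Subtract a_0^2/2 = 8: Σ (a_n^2+b_n^2) = 18.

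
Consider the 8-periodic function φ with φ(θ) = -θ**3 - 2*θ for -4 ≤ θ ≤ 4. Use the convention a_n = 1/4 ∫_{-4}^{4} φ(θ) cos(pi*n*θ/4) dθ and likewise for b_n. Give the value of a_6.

a_6 = 1/4 ∫_{-4}^{4} φ(θ) cos(3*pi*θ/2) dθ.
φ is odd and cos(3*pi*θ/2) is even, so the integrand is odd over a symmetric interval and the integral vanishes.

0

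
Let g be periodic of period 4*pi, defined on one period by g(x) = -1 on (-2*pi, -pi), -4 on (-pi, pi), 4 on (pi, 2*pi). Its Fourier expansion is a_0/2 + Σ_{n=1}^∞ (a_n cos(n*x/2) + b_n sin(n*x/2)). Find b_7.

b_7 = (1/(2*pi)) ∫_{-2*pi}^{2*pi} g(x) sin(7*x/2) dx.
Split the integral at the breakpoints.
Directly, an antiderivative of (-1) sin(7*x/2) is 2*cos(7*x/2)/7; evaluating from -2*pi to -pi: ∫_{-2*pi}^{-pi} (-1) sin(7*x/2) dx = (0) - (-2/7) = 2/7.
Directly, an antiderivative of (-4) sin(7*x/2) is 8*cos(7*x/2)/7; evaluating from -pi to pi: ∫_{-pi}^{pi} (-4) sin(7*x/2) dx = (0) - (0) = 0.
Directly, an antiderivative of (4) sin(7*x/2) is -8*cos(7*x/2)/7; evaluating from pi to 2*pi: ∫_{pi}^{2*pi} (4) sin(7*x/2) dx = (8/7) - (0) = 8/7.
Summing the pieces and multiplying by (1/(2*pi)) gives b_7 = 5/(7*pi).

5/(7*pi)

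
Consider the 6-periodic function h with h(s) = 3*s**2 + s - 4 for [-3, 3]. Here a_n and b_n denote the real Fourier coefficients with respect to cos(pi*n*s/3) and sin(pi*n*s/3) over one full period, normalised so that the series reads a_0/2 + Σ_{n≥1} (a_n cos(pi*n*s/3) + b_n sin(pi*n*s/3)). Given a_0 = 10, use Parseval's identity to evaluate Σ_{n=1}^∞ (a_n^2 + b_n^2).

Parseval: a_0^2/2 + Σ_{n≥1} (a_n^2+b_n^2) = 1/3 ∫_{-3}^{3} h(s)^2 ds = 928/5.
Subtract a_0^2/2 = 50: Σ (a_n^2+b_n^2) = 678/5.

678/5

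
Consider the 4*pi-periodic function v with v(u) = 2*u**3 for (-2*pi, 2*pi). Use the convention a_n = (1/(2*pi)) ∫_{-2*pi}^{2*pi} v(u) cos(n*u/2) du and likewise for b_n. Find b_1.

b_1 = (1/(2*pi)) ∫_{-2*pi}^{2*pi} v(u) sin(u/2) du.
v is odd and sin(u/2) is odd, so the integrand is even and b_1 = 1/pi ∫_0^{2*pi} v(u) sin(u/2) du.
Integrating by parts three times (tabular method), an antiderivative of (2*u**3) sin(u/2) is -4*u**3*cos(u/2) + 24*u**2*sin(u/2) + 96*u*cos(u/2) - 192*sin(u/2); evaluating from 0 to 2*pi: ∫_{0}^{2*pi} (2*u**3) sin(u/2) du = (32*pi*(-6 + pi**2)) - (0) = 32*pi*(-6 + pi**2).
Hence b_1 = (1/pi)·(32*pi*(-6 + pi**2)) = -192 + 32*pi**2.

-192 + 32*pi**2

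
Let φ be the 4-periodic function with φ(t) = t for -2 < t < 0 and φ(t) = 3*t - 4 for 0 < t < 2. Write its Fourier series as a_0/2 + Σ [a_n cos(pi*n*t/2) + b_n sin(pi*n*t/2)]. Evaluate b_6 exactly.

-4/(3*pi)

b_6 = 1/2 ∫_{-2}^{2} φ(t) sin(3*pi*t) dt.
Split the integral at the breakpoints.
Integrating by parts (boundary term plus one more integral), an antiderivative of (t) sin(3*pi*t) is -t*cos(3*pi*t)/(3*pi) + sin(3*pi*t)/(9*pi**2); evaluating from -2 to 0: ∫_{-2}^{0} (t) sin(3*pi*t) dt = (0) - (2/(3*pi)) = -2/(3*pi).
Integrating by parts (boundary term plus one more integral), an antiderivative of (3*t - 4) sin(3*pi*t) is -t*cos(3*pi*t)/pi + sin(3*pi*t)/(3*pi**2) + 4*cos(3*pi*t)/(3*pi); evaluating from 0 to 2: ∫_{0}^{2} (3*t - 4) sin(3*pi*t) dt = (-2/(3*pi)) - (4/(3*pi)) = -2/pi.
Summing the pieces and multiplying by (1/2) gives b_6 = -4/(3*pi).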